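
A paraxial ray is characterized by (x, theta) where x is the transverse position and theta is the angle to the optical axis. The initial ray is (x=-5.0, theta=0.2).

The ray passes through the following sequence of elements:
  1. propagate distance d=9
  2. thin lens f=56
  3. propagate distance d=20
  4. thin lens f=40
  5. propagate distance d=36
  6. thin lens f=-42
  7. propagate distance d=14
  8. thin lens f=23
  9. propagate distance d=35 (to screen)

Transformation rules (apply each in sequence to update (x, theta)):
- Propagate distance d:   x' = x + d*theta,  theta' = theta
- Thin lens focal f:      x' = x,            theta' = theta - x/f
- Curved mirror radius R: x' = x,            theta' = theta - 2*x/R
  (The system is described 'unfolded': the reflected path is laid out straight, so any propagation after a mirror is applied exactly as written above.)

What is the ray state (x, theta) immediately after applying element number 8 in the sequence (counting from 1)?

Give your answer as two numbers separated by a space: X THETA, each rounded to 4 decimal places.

Answer: 15.5219 -0.2413

Derivation:
Initial: x=-5.0000 theta=0.2000
After 1 (propagate distance d=9): x=-3.2000 theta=0.2000
After 2 (thin lens f=56): x=-3.2000 theta=9/35 (≈0.2571)
After 3 (propagate distance d=20): x=68/35 (≈1.9429) theta=9/35 (≈0.2571)
After 4 (thin lens f=40): x=68/35 (≈1.9429) theta=73/350 (≈0.2086)
After 5 (propagate distance d=36): x=1654/175 (≈9.4514) theta=73/350 (≈0.2086)
After 6 (thin lens f=-42): x=1654/175 (≈9.4514) theta=3187/7350 (≈0.4336)
After 7 (propagate distance d=14): x=8149/525 (≈15.5219) theta=3187/7350 (≈0.4336)
After 8 (thin lens f=23): x=8149/525 (≈15.5219) theta=-2719/11270 (≈-0.2413)
Rounded to 4 decimal places: x = 15.5219, theta = -0.2413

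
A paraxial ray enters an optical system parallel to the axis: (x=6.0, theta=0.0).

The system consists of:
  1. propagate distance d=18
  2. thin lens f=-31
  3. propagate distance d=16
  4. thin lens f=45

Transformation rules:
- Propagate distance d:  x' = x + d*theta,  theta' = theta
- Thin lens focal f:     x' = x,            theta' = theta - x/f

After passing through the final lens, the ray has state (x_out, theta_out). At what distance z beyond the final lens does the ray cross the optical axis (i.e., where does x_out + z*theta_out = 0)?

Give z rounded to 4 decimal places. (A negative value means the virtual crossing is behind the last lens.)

Initial: x=6.0000 theta=0.0000
After 1 (propagate distance d=18): x=6.0000 theta=0.0000
After 2 (thin lens f=-31): x=6.0000 theta=6/31 (≈0.1935)
After 3 (propagate distance d=16): x=282/31 (≈9.0968) theta=6/31 (≈0.1935)
After 4 (thin lens f=45): x=282/31 (≈9.0968) theta=-4/465 (≈-0.0086)
z_focus = -x_out/theta_out = -(282/31)/(-4/465) = 1057.5000
Rounded to 4 decimal places: z = 1057.5000

Answer: 1057.5000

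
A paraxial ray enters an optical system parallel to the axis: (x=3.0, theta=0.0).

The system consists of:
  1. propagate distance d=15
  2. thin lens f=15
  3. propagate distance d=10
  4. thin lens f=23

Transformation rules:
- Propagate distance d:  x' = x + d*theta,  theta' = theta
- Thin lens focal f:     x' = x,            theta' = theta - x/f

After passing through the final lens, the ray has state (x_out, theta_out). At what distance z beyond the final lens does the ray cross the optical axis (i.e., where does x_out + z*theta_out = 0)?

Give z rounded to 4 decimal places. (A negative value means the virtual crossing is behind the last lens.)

Initial: x=3.0000 theta=0.0000
After 1 (propagate distance d=15): x=3.0000 theta=0.0000
After 2 (thin lens f=15): x=3.0000 theta=-0.2000
After 3 (propagate distance d=10): x=1.0000 theta=-0.2000
After 4 (thin lens f=23): x=1.0000 theta=-28/115 (≈-0.2435)
z_focus = -x_out/theta_out = -(1.0000)/(-28/115) = 115/28 ≈ 4.1071
Rounded to 4 decimal places: z = 4.1071

Answer: 4.1071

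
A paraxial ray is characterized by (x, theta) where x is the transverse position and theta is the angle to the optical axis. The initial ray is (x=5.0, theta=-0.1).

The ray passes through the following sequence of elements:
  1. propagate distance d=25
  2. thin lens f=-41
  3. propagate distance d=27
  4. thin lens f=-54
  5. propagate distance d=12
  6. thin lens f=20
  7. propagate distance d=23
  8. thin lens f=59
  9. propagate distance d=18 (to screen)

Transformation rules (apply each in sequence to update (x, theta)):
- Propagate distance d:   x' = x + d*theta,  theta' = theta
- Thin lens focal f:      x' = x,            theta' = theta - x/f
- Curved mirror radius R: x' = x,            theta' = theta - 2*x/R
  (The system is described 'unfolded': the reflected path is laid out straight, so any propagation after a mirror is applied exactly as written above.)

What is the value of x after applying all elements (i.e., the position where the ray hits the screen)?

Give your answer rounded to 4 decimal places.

Initial: x=5.0000 theta=-0.1000
After 1 (propagate distance d=25): x=2.5000 theta=-0.1000
After 2 (thin lens f=-41): x=2.5000 theta=-8/205 (≈-0.0390)
After 3 (propagate distance d=27): x=593/410 (≈1.4463) theta=-8/205 (≈-0.0390)
After 4 (thin lens f=-54): x=593/410 (≈1.4463) theta=-271/22140 (≈-0.0122)
After 5 (propagate distance d=12): x=959/738 (≈1.2995) theta=-271/22140 (≈-0.0122)
After 6 (thin lens f=20): x=959/738 (≈1.2995) theta=-3419/44280 (≈-0.0772)
After 7 (propagate distance d=23): x=-21097/44280 (≈-0.4764) theta=-3419/44280 (≈-0.0772)
After 8 (thin lens f=59): x=-21097/44280 (≈-0.4764) theta=-7526/108855 (≈-0.0691)
After 9 (propagate distance d=18 (to screen)): x=-899191/522504 (≈-1.7209) theta=-7526/108855 (≈-0.0691)
Rounded to 4 decimal places: x = -1.7209

Answer: -1.7209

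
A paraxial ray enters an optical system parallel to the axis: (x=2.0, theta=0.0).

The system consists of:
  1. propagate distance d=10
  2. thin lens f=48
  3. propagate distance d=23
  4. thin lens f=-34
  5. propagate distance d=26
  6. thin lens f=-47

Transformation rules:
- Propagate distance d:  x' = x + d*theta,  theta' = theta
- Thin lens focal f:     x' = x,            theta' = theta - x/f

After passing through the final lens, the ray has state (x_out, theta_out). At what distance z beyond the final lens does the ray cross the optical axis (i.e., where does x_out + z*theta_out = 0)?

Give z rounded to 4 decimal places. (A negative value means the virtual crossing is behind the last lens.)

Initial: x=2.0000 theta=0.0000
After 1 (propagate distance d=10): x=2.0000 theta=0.0000
After 2 (thin lens f=48): x=2.0000 theta=-1/24 (≈-0.0417)
After 3 (propagate distance d=23): x=25/24 (≈1.0417) theta=-1/24 (≈-0.0417)
After 4 (thin lens f=-34): x=25/24 (≈1.0417) theta=-3/272 (≈-0.0110)
After 5 (propagate distance d=26): x=77/102 (≈0.7549) theta=-3/272 (≈-0.0110)
After 6 (thin lens f=-47): x=77/102 (≈0.7549) theta=193/38352 (≈0.0050)
z_focus = -x_out/theta_out = -(77/102)/(193/38352) = -28952/193 ≈ -150.0104
Rounded to 4 decimal places: z = -150.0104

Answer: -150.0104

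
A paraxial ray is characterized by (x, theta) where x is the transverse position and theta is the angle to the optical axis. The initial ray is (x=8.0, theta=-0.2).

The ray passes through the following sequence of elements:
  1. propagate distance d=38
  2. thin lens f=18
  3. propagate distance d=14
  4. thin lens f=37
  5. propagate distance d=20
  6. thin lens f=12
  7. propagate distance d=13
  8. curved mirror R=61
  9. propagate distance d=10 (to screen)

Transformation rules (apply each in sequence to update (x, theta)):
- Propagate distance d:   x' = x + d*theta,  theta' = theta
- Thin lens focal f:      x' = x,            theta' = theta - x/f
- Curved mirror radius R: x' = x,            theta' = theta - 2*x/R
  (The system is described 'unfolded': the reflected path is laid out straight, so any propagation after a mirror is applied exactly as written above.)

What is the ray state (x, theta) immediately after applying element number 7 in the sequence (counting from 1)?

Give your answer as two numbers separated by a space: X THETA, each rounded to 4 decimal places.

Initial: x=8.0000 theta=-0.2000
After 1 (propagate distance d=38): x=0.4000 theta=-0.2000
After 2 (thin lens f=18): x=0.4000 theta=-2/9 (≈-0.2222)
After 3 (propagate distance d=14): x=-122/45 (≈-2.7111) theta=-2/9 (≈-0.2222)
After 4 (thin lens f=37): x=-122/45 (≈-2.7111) theta=-248/1665 (≈-0.1489)
After 5 (propagate distance d=20): x=-3158/555 (≈-5.6901) theta=-248/1665 (≈-0.1489)
After 6 (thin lens f=12): x=-3158/555 (≈-5.6901) theta=361/1110 (≈0.3252)
After 7 (propagate distance d=13): x=-541/370 (≈-1.4622) theta=361/1110 (≈0.3252)
Rounded to 4 decimal places: x = -1.4622, theta = 0.3252

Answer: -1.4622 0.3252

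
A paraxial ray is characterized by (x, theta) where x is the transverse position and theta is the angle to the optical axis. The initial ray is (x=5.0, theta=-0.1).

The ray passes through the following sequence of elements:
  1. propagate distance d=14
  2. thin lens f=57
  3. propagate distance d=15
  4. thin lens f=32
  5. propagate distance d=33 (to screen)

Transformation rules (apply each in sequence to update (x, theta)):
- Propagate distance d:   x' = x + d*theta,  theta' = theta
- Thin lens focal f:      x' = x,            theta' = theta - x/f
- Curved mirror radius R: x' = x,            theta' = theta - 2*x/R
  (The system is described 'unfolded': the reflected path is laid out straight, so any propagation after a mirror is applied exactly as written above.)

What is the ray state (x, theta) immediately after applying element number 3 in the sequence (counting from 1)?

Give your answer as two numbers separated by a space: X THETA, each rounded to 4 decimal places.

Answer: 1.1526 -0.1632

Derivation:
Initial: x=5.0000 theta=-0.1000
After 1 (propagate distance d=14): x=3.6000 theta=-0.1000
After 2 (thin lens f=57): x=3.6000 theta=-31/190 (≈-0.1632)
After 3 (propagate distance d=15): x=219/190 (≈1.1526) theta=-31/190 (≈-0.1632)
Rounded to 4 decimal places: x = 1.1526, theta = -0.1632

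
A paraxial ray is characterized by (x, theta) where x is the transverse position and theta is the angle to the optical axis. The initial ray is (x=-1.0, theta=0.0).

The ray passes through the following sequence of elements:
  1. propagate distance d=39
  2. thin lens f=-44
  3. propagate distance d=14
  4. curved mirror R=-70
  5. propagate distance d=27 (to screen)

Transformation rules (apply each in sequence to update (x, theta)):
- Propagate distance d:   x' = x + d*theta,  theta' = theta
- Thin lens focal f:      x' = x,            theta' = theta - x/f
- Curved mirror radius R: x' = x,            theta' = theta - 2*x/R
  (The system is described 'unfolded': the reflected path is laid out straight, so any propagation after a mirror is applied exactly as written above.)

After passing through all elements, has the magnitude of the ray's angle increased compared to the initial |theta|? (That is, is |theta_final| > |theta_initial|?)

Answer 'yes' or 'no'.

Answer: yes

Derivation:
Initial: x=-1.0000 theta=0.0000
After 1 (propagate distance d=39): x=-1.0000 theta=0.0000
After 2 (thin lens f=-44): x=-1.0000 theta=-1/44 (≈-0.0227)
After 3 (propagate distance d=14): x=-29/22 (≈-1.3182) theta=-1/44 (≈-0.0227)
After 4 (curved mirror R=-70): x=-29/22 (≈-1.3182) theta=-93/1540 (≈-0.0604)
After 5 (propagate distance d=27 (to screen)): x=-4541/1540 (≈-2.9487) theta=-93/1540 (≈-0.0604)
|theta_initial|=0.0000 |theta_final|=93/1540 (≈0.0604) -> increased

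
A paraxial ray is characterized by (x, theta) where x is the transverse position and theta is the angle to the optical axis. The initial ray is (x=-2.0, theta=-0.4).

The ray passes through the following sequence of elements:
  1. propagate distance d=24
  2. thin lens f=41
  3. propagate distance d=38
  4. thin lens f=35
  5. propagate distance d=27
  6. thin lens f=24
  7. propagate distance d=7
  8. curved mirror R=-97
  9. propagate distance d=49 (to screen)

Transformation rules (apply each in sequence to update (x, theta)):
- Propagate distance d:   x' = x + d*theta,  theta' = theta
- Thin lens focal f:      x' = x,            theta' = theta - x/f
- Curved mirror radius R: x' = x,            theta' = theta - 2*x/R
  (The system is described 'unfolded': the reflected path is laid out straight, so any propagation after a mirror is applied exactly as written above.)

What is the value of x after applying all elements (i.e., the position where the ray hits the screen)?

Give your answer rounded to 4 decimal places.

Answer: 25.7553

Derivation:
Initial: x=-2.0000 theta=-0.4000
After 1 (propagate distance d=24): x=-11.6000 theta=-0.4000
After 2 (thin lens f=41): x=-11.6000 theta=-24/205 (≈-0.1171)
After 3 (propagate distance d=38): x=-658/41 (≈-16.0488) theta=-24/205 (≈-0.1171)
After 4 (thin lens f=35): x=-658/41 (≈-16.0488) theta=14/41 (≈0.3415)
After 5 (propagate distance d=27): x=-280/41 (≈-6.8293) theta=14/41 (≈0.3415)
After 6 (thin lens f=24): x=-280/41 (≈-6.8293) theta=77/123 (≈0.6260)
After 7 (propagate distance d=7): x=-301/123 (≈-2.4472) theta=77/123 (≈0.6260)
After 8 (curved mirror R=-97): x=-301/123 (≈-2.4472) theta=2289/3977 (≈0.5756)
After 9 (propagate distance d=49 (to screen)): x=307286/11931 (≈25.7553) theta=2289/3977 (≈0.5756)
Rounded to 4 decimal places: x = 25.7553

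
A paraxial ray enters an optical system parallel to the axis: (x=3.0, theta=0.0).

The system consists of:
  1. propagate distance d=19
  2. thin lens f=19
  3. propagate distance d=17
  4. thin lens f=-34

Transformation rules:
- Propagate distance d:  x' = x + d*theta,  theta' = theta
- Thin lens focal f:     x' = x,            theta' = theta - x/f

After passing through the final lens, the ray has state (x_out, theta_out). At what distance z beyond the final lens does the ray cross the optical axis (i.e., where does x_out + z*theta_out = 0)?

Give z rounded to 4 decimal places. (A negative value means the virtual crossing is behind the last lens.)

Answer: 2.1250

Derivation:
Initial: x=3.0000 theta=0.0000
After 1 (propagate distance d=19): x=3.0000 theta=0.0000
After 2 (thin lens f=19): x=3.0000 theta=-3/19 (≈-0.1579)
After 3 (propagate distance d=17): x=6/19 (≈0.3158) theta=-3/19 (≈-0.1579)
After 4 (thin lens f=-34): x=6/19 (≈0.3158) theta=-48/323 (≈-0.1486)
z_focus = -x_out/theta_out = -(6/19)/(-48/323) = 2.1250
Rounded to 4 decimal places: z = 2.1250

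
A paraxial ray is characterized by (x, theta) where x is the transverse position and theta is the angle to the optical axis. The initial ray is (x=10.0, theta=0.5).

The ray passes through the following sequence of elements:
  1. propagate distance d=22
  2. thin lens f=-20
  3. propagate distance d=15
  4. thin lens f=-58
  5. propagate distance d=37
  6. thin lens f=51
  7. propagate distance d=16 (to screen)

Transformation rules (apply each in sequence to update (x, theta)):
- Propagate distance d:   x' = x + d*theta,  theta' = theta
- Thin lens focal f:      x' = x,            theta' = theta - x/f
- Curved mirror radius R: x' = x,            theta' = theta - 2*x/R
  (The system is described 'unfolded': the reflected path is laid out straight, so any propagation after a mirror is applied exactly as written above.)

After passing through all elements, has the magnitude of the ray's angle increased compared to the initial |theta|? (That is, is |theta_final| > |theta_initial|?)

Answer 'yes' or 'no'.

Initial: x=10.0000 theta=0.5000
After 1 (propagate distance d=22): x=21.0000 theta=0.5000
After 2 (thin lens f=-20): x=21.0000 theta=1.5500
After 3 (propagate distance d=15): x=44.2500 theta=1.5500
After 4 (thin lens f=-58): x=44.2500 theta=2683/1160 (≈2.3129)
After 5 (propagate distance d=37): x=150601/1160 (≈129.8284) theta=2683/1160 (≈2.3129)
After 6 (thin lens f=51): x=150601/1160 (≈129.8284) theta=-1721/7395 (≈-0.2327)
After 7 (propagate distance d=16 (to screen)): x=7460363/59160 (≈126.1049) theta=-1721/7395 (≈-0.2327)
|theta_initial|=0.5000 |theta_final|=1721/7395 (≈0.2327) -> not increased

Answer: no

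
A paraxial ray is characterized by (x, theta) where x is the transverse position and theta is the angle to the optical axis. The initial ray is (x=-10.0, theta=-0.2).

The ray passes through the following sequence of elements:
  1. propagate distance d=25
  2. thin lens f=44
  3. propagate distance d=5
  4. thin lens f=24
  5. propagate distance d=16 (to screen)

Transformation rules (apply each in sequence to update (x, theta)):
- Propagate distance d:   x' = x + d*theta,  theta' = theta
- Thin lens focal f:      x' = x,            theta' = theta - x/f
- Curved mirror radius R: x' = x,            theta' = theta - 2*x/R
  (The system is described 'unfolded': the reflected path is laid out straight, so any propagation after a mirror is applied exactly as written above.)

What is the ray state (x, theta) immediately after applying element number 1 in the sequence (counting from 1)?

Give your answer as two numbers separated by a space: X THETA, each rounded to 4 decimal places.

Initial: x=-10.0000 theta=-0.2000
After 1 (propagate distance d=25): x=-15.0000 theta=-0.2000
Rounded to 4 decimal places: x = -15.0000, theta = -0.2000

Answer: -15.0000 -0.2000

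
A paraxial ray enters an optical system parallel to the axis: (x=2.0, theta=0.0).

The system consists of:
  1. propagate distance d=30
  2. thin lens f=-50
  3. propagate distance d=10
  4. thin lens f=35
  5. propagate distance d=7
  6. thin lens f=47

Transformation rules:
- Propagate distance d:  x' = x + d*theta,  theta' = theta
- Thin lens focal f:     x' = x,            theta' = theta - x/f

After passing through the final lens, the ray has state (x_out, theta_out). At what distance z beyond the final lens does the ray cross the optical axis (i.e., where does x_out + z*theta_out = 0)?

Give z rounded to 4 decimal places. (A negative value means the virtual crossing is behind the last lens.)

Initial: x=2.0000 theta=0.0000
After 1 (propagate distance d=30): x=2.0000 theta=0.0000
After 2 (thin lens f=-50): x=2.0000 theta=0.0400
After 3 (propagate distance d=10): x=2.4000 theta=0.0400
After 4 (thin lens f=35): x=2.4000 theta=-1/35 (≈-0.0286)
After 5 (propagate distance d=7): x=2.2000 theta=-1/35 (≈-0.0286)
After 6 (thin lens f=47): x=2.2000 theta=-124/1645 (≈-0.0754)
z_focus = -x_out/theta_out = -(2.2000)/(-124/1645) = 3619/124 ≈ 29.1855
Rounded to 4 decimal places: z = 29.1855

Answer: 29.1855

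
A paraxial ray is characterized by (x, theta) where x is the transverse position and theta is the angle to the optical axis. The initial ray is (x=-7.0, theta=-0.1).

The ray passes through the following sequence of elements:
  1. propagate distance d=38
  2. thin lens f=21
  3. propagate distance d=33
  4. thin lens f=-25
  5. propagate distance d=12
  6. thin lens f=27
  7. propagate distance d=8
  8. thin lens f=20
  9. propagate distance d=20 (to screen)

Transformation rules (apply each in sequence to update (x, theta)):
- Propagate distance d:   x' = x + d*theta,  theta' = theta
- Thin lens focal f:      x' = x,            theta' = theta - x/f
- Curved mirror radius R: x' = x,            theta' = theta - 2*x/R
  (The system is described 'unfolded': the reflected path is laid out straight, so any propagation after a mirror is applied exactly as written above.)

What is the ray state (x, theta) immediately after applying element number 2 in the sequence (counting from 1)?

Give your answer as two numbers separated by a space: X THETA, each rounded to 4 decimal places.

Initial: x=-7.0000 theta=-0.1000
After 1 (propagate distance d=38): x=-10.8000 theta=-0.1000
After 2 (thin lens f=21): x=-10.8000 theta=29/70 (≈0.4143)
Rounded to 4 decimal places: x = -10.8000, theta = 0.4143

Answer: -10.8000 0.4143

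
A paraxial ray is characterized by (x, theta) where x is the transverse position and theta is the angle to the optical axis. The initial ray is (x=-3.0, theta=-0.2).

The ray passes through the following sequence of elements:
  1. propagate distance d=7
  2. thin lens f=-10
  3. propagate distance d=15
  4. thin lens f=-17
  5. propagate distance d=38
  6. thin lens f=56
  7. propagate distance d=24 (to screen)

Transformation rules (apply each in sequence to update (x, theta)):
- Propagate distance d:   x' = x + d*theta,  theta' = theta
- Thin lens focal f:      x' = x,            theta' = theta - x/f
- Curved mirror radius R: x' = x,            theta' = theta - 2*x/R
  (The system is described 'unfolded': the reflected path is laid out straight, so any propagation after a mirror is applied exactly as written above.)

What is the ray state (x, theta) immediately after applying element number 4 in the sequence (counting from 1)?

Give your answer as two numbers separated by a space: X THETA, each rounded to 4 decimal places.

Answer: -14.0000 -1.4635

Derivation:
Initial: x=-3.0000 theta=-0.2000
After 1 (propagate distance d=7): x=-4.4000 theta=-0.2000
After 2 (thin lens f=-10): x=-4.4000 theta=-0.6400
After 3 (propagate distance d=15): x=-14.0000 theta=-0.6400
After 4 (thin lens f=-17): x=-14.0000 theta=-622/425 (≈-1.4635)
Rounded to 4 decimal places: x = -14.0000, theta = -1.4635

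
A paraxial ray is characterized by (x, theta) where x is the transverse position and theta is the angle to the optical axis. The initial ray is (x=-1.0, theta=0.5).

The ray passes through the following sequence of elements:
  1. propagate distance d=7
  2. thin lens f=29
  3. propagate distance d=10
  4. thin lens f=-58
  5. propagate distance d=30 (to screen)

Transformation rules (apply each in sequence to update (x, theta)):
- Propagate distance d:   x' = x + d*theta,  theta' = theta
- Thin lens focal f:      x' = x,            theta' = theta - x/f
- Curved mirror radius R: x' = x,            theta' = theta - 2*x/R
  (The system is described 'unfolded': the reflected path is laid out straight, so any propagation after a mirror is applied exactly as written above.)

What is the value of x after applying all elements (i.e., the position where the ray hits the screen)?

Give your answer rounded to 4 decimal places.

Answer: 22.4851

Derivation:
Initial: x=-1.0000 theta=0.5000
After 1 (propagate distance d=7): x=2.5000 theta=0.5000
After 2 (thin lens f=29): x=2.5000 theta=12/29 (≈0.4138)
After 3 (propagate distance d=10): x=385/58 (≈6.6379) theta=12/29 (≈0.4138)
After 4 (thin lens f=-58): x=385/58 (≈6.6379) theta=1777/3364 (≈0.5282)
After 5 (propagate distance d=30 (to screen)): x=18910/841 (≈22.4851) theta=1777/3364 (≈0.5282)
Rounded to 4 decimal places: x = 22.4851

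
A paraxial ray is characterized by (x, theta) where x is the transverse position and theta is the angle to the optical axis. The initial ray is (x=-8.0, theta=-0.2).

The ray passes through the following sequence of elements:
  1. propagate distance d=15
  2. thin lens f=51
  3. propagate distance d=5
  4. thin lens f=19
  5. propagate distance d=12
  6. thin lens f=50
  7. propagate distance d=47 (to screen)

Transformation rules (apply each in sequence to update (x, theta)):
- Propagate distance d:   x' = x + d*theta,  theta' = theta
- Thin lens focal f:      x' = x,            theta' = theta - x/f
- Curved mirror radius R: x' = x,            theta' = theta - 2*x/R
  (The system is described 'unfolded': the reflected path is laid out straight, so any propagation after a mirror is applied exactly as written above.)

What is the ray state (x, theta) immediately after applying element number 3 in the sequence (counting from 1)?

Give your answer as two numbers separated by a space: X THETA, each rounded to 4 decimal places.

Initial: x=-8.0000 theta=-0.2000
After 1 (propagate distance d=15): x=-11.0000 theta=-0.2000
After 2 (thin lens f=51): x=-11.0000 theta=4/255 (≈0.0157)
After 3 (propagate distance d=5): x=-557/51 (≈-10.9216) theta=4/255 (≈0.0157)
Rounded to 4 decimal places: x = -10.9216, theta = 0.0157

Answer: -10.9216 0.0157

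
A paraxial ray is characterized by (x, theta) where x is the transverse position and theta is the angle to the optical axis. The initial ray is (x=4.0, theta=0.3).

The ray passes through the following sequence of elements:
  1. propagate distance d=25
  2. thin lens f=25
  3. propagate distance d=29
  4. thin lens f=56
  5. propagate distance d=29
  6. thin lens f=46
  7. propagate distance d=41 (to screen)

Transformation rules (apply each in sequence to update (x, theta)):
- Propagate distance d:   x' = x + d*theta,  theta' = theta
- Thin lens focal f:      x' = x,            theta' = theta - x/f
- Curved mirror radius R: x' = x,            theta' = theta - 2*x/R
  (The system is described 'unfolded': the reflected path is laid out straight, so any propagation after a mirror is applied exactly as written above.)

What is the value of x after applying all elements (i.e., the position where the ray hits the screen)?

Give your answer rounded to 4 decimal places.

Answer: -11.7273

Derivation:
Initial: x=4.0000 theta=0.3000
After 1 (propagate distance d=25): x=11.5000 theta=0.3000
After 2 (thin lens f=25): x=11.5000 theta=-0.1600
After 3 (propagate distance d=29): x=6.8600 theta=-0.1600
After 4 (thin lens f=56): x=6.8600 theta=-0.2825
After 5 (propagate distance d=29): x=-1.3325 theta=-0.2825
After 6 (thin lens f=46): x=-1.3325 theta=-933/3680 (≈-0.2535)
After 7 (propagate distance d=41 (to screen)): x=-215783/18400 (≈-11.7273) theta=-933/3680 (≈-0.2535)
Rounded to 4 decimal places: x = -11.7273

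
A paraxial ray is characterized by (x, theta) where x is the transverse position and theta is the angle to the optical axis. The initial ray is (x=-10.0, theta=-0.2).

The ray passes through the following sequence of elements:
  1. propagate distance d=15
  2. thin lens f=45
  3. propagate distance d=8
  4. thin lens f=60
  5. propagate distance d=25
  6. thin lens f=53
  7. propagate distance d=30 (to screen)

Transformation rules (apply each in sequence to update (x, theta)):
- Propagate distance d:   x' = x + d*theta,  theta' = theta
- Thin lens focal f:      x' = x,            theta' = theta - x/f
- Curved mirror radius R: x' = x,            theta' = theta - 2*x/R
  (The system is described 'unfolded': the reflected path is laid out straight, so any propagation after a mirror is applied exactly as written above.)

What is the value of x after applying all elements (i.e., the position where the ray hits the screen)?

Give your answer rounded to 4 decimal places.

Initial: x=-10.0000 theta=-0.2000
After 1 (propagate distance d=15): x=-13.0000 theta=-0.2000
After 2 (thin lens f=45): x=-13.0000 theta=4/45 (≈0.0889)
After 3 (propagate distance d=8): x=-553/45 (≈-12.2889) theta=4/45 (≈0.0889)
After 4 (thin lens f=60): x=-553/45 (≈-12.2889) theta=793/2700 (≈0.2937)
After 5 (propagate distance d=25): x=-2671/540 (≈-4.9463) theta=793/2700 (≈0.2937)
After 6 (thin lens f=53): x=-2671/540 (≈-4.9463) theta=13846/35775 (≈0.3870)
After 7 (propagate distance d=30 (to screen)): x=190741/28620 (≈6.6646) theta=13846/35775 (≈0.3870)
Rounded to 4 decimal places: x = 6.6646

Answer: 6.6646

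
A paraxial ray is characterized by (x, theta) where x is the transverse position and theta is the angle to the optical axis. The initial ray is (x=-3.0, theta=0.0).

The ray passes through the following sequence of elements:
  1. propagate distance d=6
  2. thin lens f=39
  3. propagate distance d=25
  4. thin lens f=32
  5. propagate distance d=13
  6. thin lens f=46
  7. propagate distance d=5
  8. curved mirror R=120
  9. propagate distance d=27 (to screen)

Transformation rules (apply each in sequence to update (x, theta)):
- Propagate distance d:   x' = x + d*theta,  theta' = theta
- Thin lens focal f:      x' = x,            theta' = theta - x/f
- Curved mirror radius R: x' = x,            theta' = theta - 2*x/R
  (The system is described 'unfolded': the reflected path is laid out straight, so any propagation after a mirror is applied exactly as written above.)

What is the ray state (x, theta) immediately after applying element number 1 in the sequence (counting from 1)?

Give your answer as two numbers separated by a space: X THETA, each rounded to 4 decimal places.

Answer: -3.0000 0.0000

Derivation:
Initial: x=-3.0000 theta=0.0000
After 1 (propagate distance d=6): x=-3.0000 theta=0.0000
Rounded to 4 decimal places: x = -3.0000, theta = 0.0000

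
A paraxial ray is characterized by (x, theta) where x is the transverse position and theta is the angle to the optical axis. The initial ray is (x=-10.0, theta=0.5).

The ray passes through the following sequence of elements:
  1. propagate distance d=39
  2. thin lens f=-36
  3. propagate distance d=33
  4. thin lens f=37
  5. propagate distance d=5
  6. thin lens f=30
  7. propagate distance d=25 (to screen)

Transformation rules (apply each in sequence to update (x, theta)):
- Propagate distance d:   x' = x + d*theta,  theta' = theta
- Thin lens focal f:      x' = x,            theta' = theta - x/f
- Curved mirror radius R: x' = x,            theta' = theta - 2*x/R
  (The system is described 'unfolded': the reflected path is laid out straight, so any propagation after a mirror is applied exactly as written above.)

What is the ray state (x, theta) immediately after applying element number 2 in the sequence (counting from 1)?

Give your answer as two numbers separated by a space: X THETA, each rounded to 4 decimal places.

Answer: 9.5000 0.7639

Derivation:
Initial: x=-10.0000 theta=0.5000
After 1 (propagate distance d=39): x=9.5000 theta=0.5000
After 2 (thin lens f=-36): x=9.5000 theta=55/72 (≈0.7639)
Rounded to 4 decimal places: x = 9.5000, theta = 0.7639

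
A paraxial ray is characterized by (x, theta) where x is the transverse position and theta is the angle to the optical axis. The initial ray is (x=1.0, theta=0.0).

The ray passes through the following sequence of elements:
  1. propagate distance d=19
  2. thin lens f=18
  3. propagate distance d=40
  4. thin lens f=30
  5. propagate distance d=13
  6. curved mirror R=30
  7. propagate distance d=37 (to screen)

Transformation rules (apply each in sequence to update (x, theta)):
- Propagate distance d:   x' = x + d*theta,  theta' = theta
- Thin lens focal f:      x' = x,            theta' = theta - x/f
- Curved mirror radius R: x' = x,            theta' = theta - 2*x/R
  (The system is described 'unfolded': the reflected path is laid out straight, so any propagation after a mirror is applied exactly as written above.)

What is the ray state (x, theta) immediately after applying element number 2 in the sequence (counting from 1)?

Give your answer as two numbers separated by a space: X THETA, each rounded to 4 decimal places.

Initial: x=1.0000 theta=0.0000
After 1 (propagate distance d=19): x=1.0000 theta=0.0000
After 2 (thin lens f=18): x=1.0000 theta=-1/18 (≈-0.0556)
Rounded to 4 decimal places: x = 1.0000, theta = -0.0556

Answer: 1.0000 -0.0556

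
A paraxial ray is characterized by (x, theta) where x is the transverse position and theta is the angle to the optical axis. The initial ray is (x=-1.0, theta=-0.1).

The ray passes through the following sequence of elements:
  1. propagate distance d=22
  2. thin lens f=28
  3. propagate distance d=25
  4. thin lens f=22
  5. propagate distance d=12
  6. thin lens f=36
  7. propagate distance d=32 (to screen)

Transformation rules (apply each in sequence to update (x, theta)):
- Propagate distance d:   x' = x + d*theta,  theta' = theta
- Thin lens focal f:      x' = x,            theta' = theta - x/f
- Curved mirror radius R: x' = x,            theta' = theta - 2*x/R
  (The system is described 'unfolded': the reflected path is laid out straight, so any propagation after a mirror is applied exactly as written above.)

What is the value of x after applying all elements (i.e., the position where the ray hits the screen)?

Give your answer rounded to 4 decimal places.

Answer: 4.4677

Derivation:
Initial: x=-1.0000 theta=-0.1000
After 1 (propagate distance d=22): x=-3.2000 theta=-0.1000
After 2 (thin lens f=28): x=-3.2000 theta=1/70 (≈0.0143)
After 3 (propagate distance d=25): x=-199/70 (≈-2.8429) theta=1/70 (≈0.0143)
After 4 (thin lens f=22): x=-199/70 (≈-2.8429) theta=221/1540 (≈0.1435)
After 5 (propagate distance d=12): x=-863/770 (≈-1.1208) theta=221/1540 (≈0.1435)
After 6 (thin lens f=36): x=-863/770 (≈-1.1208) theta=4841/27720 (≈0.1746)
After 7 (propagate distance d=32 (to screen)): x=4423/990 (≈4.4677) theta=4841/27720 (≈0.1746)
Rounded to 4 decimal places: x = 4.4677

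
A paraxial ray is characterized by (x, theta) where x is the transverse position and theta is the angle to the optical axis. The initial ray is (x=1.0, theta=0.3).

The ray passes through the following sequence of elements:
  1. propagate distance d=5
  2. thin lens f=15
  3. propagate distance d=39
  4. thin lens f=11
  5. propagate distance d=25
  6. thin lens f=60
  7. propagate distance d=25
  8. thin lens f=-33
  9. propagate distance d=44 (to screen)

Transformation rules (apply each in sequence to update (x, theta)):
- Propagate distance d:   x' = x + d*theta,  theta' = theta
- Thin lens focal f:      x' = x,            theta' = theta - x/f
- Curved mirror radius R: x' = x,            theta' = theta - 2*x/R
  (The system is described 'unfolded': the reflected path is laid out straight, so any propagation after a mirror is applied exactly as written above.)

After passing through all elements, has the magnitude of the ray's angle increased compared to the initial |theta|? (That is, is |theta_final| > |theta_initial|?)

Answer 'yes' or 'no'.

Answer: yes

Derivation:
Initial: x=1.0000 theta=0.3000
After 1 (propagate distance d=5): x=2.5000 theta=0.3000
After 2 (thin lens f=15): x=2.5000 theta=2/15 (≈0.1333)
After 3 (propagate distance d=39): x=7.7000 theta=2/15 (≈0.1333)
After 4 (thin lens f=11): x=7.7000 theta=-17/30 (≈-0.5667)
After 5 (propagate distance d=25): x=-97/15 (≈-6.4667) theta=-17/30 (≈-0.5667)
After 6 (thin lens f=60): x=-97/15 (≈-6.4667) theta=-413/900 (≈-0.4589)
After 7 (propagate distance d=25): x=-3229/180 (≈-17.9389) theta=-413/900 (≈-0.4589)
After 8 (thin lens f=-33): x=-3229/180 (≈-17.9389) theta=-14887/14850 (≈-1.0025)
After 9 (propagate distance d=44 (to screen)): x=-167531/2700 (≈-62.0485) theta=-14887/14850 (≈-1.0025)
|theta_initial|=0.3000 |theta_final|=14887/14850 (≈1.0025) -> increased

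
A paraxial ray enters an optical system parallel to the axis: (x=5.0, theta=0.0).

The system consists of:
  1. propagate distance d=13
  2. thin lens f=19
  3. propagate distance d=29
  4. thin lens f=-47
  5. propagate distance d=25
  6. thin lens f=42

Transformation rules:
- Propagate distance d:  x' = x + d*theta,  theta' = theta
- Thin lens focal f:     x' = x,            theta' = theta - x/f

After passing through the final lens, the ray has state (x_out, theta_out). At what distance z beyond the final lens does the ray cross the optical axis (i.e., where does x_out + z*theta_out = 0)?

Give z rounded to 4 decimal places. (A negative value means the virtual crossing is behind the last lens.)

Initial: x=5.0000 theta=0.0000
After 1 (propagate distance d=13): x=5.0000 theta=0.0000
After 2 (thin lens f=19): x=5.0000 theta=-5/19 (≈-0.2632)
After 3 (propagate distance d=29): x=-50/19 (≈-2.6316) theta=-5/19 (≈-0.2632)
After 4 (thin lens f=-47): x=-50/19 (≈-2.6316) theta=-15/47 (≈-0.3191)
After 5 (propagate distance d=25): x=-9475/893 (≈-10.6103) theta=-15/47 (≈-0.3191)
After 6 (thin lens f=42): x=-9475/893 (≈-10.6103) theta=-2495/37506 (≈-0.0665)
z_focus = -x_out/theta_out = -(-9475/893)/(-2495/37506) = -79590/499 ≈ -159.4990
Rounded to 4 decimal places: z = -159.4990

Answer: -159.4990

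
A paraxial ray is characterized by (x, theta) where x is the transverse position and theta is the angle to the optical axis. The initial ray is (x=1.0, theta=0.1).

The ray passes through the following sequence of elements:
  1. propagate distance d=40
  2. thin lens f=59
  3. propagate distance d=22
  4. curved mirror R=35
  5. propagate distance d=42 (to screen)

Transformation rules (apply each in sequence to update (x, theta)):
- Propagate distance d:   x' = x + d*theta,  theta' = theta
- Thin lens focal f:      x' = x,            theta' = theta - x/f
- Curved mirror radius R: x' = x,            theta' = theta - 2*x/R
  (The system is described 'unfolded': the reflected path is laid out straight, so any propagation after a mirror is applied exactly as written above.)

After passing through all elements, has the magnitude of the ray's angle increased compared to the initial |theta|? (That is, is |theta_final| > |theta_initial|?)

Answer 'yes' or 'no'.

Answer: yes

Derivation:
Initial: x=1.0000 theta=0.1000
After 1 (propagate distance d=40): x=5.0000 theta=0.1000
After 2 (thin lens f=59): x=5.0000 theta=9/590 (≈0.0153)
After 3 (propagate distance d=22): x=1574/295 (≈5.3356) theta=9/590 (≈0.0153)
After 4 (curved mirror R=35): x=1574/295 (≈5.3356) theta=-5981/20650 (≈-0.2896)
After 5 (propagate distance d=42 (to screen)): x=-10073/1475 (≈-6.8292) theta=-5981/20650 (≈-0.2896)
|theta_initial|=0.1000 |theta_final|=5981/20650 (≈0.2896) -> increased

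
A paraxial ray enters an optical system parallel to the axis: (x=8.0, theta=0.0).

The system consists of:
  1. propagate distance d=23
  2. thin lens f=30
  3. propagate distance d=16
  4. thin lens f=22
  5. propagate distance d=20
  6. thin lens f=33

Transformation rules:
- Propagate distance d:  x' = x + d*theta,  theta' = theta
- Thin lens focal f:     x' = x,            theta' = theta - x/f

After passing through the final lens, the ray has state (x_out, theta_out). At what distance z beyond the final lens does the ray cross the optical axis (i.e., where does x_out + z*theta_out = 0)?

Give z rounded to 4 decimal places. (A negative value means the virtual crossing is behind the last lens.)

Initial: x=8.0000 theta=0.0000
After 1 (propagate distance d=23): x=8.0000 theta=0.0000
After 2 (thin lens f=30): x=8.0000 theta=-4/15 (≈-0.2667)
After 3 (propagate distance d=16): x=56/15 (≈3.7333) theta=-4/15 (≈-0.2667)
After 4 (thin lens f=22): x=56/15 (≈3.7333) theta=-24/55 (≈-0.4364)
After 5 (propagate distance d=20): x=-824/165 (≈-4.9939) theta=-24/55 (≈-0.4364)
After 6 (thin lens f=33): x=-824/165 (≈-4.9939) theta=-1552/5445 (≈-0.2850)
z_focus = -x_out/theta_out = -(-824/165)/(-1552/5445) = -3399/194 ≈ -17.5206
Rounded to 4 decimal places: z = -17.5206

Answer: -17.5206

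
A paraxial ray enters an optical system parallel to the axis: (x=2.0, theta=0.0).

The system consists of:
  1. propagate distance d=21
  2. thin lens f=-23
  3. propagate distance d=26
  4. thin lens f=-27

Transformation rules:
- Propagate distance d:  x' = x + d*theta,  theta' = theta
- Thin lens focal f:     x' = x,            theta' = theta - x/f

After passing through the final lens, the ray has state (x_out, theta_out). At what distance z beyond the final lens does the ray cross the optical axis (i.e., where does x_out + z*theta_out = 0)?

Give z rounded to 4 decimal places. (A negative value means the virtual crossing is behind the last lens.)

Answer: -17.4079

Derivation:
Initial: x=2.0000 theta=0.0000
After 1 (propagate distance d=21): x=2.0000 theta=0.0000
After 2 (thin lens f=-23): x=2.0000 theta=2/23 (≈0.0870)
After 3 (propagate distance d=26): x=98/23 (≈4.2609) theta=2/23 (≈0.0870)
After 4 (thin lens f=-27): x=98/23 (≈4.2609) theta=152/621 (≈0.2448)
z_focus = -x_out/theta_out = -(98/23)/(152/621) = -1323/76 ≈ -17.4079
Rounded to 4 decimal places: z = -17.4079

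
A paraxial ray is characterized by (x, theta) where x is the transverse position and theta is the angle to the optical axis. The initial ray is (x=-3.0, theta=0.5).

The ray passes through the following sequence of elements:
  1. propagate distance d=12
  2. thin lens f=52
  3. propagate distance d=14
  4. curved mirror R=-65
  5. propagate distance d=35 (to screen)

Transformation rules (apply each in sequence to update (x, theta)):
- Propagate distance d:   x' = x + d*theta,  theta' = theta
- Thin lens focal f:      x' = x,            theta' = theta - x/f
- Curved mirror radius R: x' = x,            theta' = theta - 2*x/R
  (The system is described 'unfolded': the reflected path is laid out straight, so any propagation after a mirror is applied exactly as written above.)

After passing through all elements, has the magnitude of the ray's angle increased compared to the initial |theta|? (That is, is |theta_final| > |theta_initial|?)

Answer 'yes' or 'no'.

Answer: yes

Derivation:
Initial: x=-3.0000 theta=0.5000
After 1 (propagate distance d=12): x=3.0000 theta=0.5000
After 2 (thin lens f=52): x=3.0000 theta=23/52 (≈0.4423)
After 3 (propagate distance d=14): x=239/26 (≈9.1923) theta=23/52 (≈0.4423)
After 4 (curved mirror R=-65): x=239/26 (≈9.1923) theta=2451/3380 (≈0.7251)
After 5 (propagate distance d=35 (to screen)): x=23371/676 (≈34.5725) theta=2451/3380 (≈0.7251)
|theta_initial|=0.5000 |theta_final|=2451/3380 (≈0.7251) -> increased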